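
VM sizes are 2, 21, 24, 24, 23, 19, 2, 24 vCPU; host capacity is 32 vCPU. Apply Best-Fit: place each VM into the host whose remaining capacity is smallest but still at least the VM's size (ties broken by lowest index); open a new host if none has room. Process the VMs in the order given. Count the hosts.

host 1: place 2 vCPU, 30 vCPU left
host 1: place 21 vCPU, 9 vCPU left
host 2: place 24 vCPU, 8 vCPU left
host 3: place 24 vCPU, 8 vCPU left
host 4: place 23 vCPU, 9 vCPU left
host 5: place 19 vCPU, 13 vCPU left
host 2: place 2 vCPU, 6 vCPU left
host 6: place 24 vCPU, 8 vCPU left

6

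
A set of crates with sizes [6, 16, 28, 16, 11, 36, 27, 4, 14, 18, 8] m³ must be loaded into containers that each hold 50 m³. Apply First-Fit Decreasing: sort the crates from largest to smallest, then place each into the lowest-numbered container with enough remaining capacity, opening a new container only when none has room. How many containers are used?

4 containers

Sorted descending: 36, 28, 27, 18, 16, 16, 14, 11, 8, 6, 4.
Put 36 m³ in container 1; 14 m³ remain.
Put 28 m³ in container 2; 22 m³ remain.
Put 27 m³ in container 3; 23 m³ remain.
Put 18 m³ in container 2; 4 m³ remain.
Put 16 m³ in container 3; 7 m³ remain.
Put 16 m³ in container 4; 34 m³ remain.
Put 14 m³ in container 1; 0 m³ remain.
Put 11 m³ in container 4; 23 m³ remain.
Put 8 m³ in container 4; 15 m³ remain.
Put 6 m³ in container 3; 1 m³ remain.
Put 4 m³ in container 2; 0 m³ remain.
Final containers: [36,14] [28,18,4] [27,16,6] [16,11,8].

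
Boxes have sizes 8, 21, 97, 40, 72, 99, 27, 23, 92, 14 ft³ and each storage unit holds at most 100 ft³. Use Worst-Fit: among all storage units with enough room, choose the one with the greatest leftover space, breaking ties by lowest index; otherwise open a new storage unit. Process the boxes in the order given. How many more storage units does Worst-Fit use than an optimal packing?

1

Worst-Fit: [8,21,40,27] [97] [72,23] [99] [92] [14] → 6 storage units.
Total size 493 ft³; any packing needs at least ⌈493/100⌉ = 5 storage units.
An optimal packing achieves that bound: [99] [97] [92,8] [72,27] [40,23,21,14] → 5 storage units.
Excess: 6 − 5 = 1.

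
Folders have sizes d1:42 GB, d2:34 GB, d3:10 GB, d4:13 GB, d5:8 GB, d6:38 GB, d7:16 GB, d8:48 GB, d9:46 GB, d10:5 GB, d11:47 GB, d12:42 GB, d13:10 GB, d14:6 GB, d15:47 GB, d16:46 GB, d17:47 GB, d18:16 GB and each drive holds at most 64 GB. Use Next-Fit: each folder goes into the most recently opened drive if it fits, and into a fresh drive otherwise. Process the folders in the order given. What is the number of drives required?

10

Put d1 (42 GB) in drive 1; 22 GB remain.
Put d2 (34 GB) in drive 2; 30 GB remain.
Put d3 (10 GB) in drive 2; 20 GB remain.
Put d4 (13 GB) in drive 2; 7 GB remain.
Put d5 (8 GB) in drive 3; 56 GB remain.
Put d6 (38 GB) in drive 3; 18 GB remain.
Put d7 (16 GB) in drive 3; 2 GB remain.
Put d8 (48 GB) in drive 4; 16 GB remain.
Put d9 (46 GB) in drive 5; 18 GB remain.
Put d10 (5 GB) in drive 5; 13 GB remain.
Put d11 (47 GB) in drive 6; 17 GB remain.
Put d12 (42 GB) in drive 7; 22 GB remain.
Put d13 (10 GB) in drive 7; 12 GB remain.
Put d14 (6 GB) in drive 7; 6 GB remain.
Put d15 (47 GB) in drive 8; 17 GB remain.
Put d16 (46 GB) in drive 9; 18 GB remain.
Put d17 (47 GB) in drive 10; 17 GB remain.
Put d18 (16 GB) in drive 10; 1 GB remain.
Final drives: [42] [34,10,13] [8,38,16] [48] [46,5] [47] [42,10,6] [47] [46] [47,16].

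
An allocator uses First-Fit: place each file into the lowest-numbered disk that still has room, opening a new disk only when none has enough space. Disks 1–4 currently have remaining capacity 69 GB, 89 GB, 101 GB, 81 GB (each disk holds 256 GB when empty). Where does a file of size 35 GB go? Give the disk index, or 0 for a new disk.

1

Disks with room: disk 1 (69 GB), disk 2 (89 GB), disk 3 (101 GB), disk 4 (81 GB).
The first with room is disk 1.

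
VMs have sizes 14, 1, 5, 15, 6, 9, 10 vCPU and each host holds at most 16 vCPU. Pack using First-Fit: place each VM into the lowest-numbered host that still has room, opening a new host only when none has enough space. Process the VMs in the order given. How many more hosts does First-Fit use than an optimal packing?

First-Fit: [14,1] [5,6] [15] [9] [10] → 5 hosts.
Total size 60 vCPU; any packing needs at least ⌈60/16⌉ = 4 hosts.
An optimal packing achieves that bound: [15,1] [14] [10,6] [9,5] → 4 hosts.
Excess: 5 − 4 = 1.

1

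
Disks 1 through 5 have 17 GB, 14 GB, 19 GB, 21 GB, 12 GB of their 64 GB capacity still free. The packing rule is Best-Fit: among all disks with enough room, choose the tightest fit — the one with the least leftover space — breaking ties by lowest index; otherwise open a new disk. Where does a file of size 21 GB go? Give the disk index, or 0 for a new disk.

4

Disks with room: disk 4 (21 GB).
Tightest fit is disk 4 with 21 GB free.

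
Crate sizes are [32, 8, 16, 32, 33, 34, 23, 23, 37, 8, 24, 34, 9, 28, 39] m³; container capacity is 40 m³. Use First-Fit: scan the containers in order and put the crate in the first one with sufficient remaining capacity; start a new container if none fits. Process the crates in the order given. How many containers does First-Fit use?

11

Put 32 m³ in container 1; 8 m³ remain.
Put 8 m³ in container 1; 0 m³ remain.
Put 16 m³ in container 2; 24 m³ remain.
Put 32 m³ in container 3; 8 m³ remain.
Put 33 m³ in container 4; 7 m³ remain.
Put 34 m³ in container 5; 6 m³ remain.
Put 23 m³ in container 2; 1 m³ remain.
Put 23 m³ in container 6; 17 m³ remain.
Put 37 m³ in container 7; 3 m³ remain.
Put 8 m³ in container 3; 0 m³ remain.
Put 24 m³ in container 8; 16 m³ remain.
Put 34 m³ in container 9; 6 m³ remain.
Put 9 m³ in container 6; 8 m³ remain.
Put 28 m³ in container 10; 12 m³ remain.
Put 39 m³ in container 11; 1 m³ remain.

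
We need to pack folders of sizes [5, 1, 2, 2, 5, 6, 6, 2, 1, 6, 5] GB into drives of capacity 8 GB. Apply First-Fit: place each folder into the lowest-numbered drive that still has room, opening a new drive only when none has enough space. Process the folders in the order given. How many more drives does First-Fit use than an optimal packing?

0

First-Fit: [5,1,2] [2,5,1] [6,2] [6] [6] [5] → 6 drives.
Total size 41 GB; any packing needs at least ⌈41/8⌉ = 6 drives.
So 6 is already optimal.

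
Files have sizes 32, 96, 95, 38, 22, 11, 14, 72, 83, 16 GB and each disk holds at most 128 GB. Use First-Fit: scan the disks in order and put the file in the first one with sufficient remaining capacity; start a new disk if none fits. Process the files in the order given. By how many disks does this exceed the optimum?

0

First-Fit: [32,96] [95,22,11] [38,14,72] [83,16] → 4 disks.
Total size 479 GB; any packing needs at least ⌈479/128⌉ = 4 disks.
So 4 is already optimal.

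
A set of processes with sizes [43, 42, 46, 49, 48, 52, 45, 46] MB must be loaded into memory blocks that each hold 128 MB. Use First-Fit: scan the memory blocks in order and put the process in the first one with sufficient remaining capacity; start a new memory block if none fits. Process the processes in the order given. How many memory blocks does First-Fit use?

4

Put 43 MB in memory block 1; 85 MB remain.
Put 42 MB in memory block 1; 43 MB remain.
Put 46 MB in memory block 2; 82 MB remain.
Put 49 MB in memory block 2; 33 MB remain.
Put 48 MB in memory block 3; 80 MB remain.
Put 52 MB in memory block 3; 28 MB remain.
Put 45 MB in memory block 4; 83 MB remain.
Put 46 MB in memory block 4; 37 MB remain.
Final memory blocks: [43,42] [46,49] [48,52] [45,46].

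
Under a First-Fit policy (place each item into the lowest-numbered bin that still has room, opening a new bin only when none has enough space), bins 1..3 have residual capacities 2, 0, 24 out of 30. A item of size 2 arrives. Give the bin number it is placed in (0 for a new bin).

Bins with room: bin 1 (2), bin 3 (24).
The first with room is bin 1.

1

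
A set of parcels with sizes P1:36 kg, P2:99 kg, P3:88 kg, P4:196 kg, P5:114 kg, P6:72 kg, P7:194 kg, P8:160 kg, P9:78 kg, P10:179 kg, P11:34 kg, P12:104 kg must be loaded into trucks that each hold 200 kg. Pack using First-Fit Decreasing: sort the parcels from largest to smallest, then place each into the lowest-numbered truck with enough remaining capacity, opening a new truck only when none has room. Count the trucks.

Sorted descending: 196, 194, 179, 160, 114, 104, 99, 88, 78, 72, 36, 34.
Put 196 kg in truck 1; 4 kg remain.
Put 194 kg in truck 2; 6 kg remain.
Put 179 kg in truck 3; 21 kg remain.
Put 160 kg in truck 4; 40 kg remain.
Put 114 kg in truck 5; 86 kg remain.
Put 104 kg in truck 6; 96 kg remain.
Put 99 kg in truck 7; 101 kg remain.
Put 88 kg in truck 6; 8 kg remain.
Put 78 kg in truck 5; 8 kg remain.
Put 72 kg in truck 7; 29 kg remain.
Put 36 kg in truck 4; 4 kg remain.
Put 34 kg in truck 8; 166 kg remain.

8 trucks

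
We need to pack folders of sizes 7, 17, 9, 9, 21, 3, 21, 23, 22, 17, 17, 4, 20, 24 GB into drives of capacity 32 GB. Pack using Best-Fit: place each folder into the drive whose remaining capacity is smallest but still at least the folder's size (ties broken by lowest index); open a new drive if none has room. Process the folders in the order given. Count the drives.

10

drive 1: place 7 GB, 25 GB left
drive 1: place 17 GB, 8 GB left
drive 2: place 9 GB, 23 GB left
drive 2: place 9 GB, 14 GB left
drive 3: place 21 GB, 11 GB left
drive 1: place 3 GB, 5 GB left
drive 4: place 21 GB, 11 GB left
drive 5: place 23 GB, 9 GB left
drive 6: place 22 GB, 10 GB left
drive 7: place 17 GB, 15 GB left
drive 8: place 17 GB, 15 GB left
drive 1: place 4 GB, 1 GB left
drive 9: place 20 GB, 12 GB left
drive 10: place 24 GB, 8 GB left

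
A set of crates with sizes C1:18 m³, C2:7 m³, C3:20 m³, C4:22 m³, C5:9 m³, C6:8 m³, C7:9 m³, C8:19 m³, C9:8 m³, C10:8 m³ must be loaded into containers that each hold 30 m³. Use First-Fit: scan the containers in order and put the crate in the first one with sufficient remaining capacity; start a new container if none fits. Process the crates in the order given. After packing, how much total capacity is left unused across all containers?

container 1: place C1 (18 m³), 12 m³ left
container 1: place C2 (7 m³), 5 m³ left
container 2: place C3 (20 m³), 10 m³ left
container 3: place C4 (22 m³), 8 m³ left
container 2: place C5 (9 m³), 1 m³ left
container 3: place C6 (8 m³), 0 m³ left
container 4: place C7 (9 m³), 21 m³ left
container 4: place C8 (19 m³), 2 m³ left
container 5: place C9 (8 m³), 22 m³ left
container 5: place C10 (8 m³), 14 m³ left
5 containers × 30 m³ = 150 m³; used 128 m³; unused 22 m³.

22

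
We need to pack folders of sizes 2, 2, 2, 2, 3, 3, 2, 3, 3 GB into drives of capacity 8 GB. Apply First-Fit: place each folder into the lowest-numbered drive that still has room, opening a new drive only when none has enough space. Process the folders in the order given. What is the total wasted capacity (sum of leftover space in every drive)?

2

2 GB → drive 1 (remaining 6 GB)
2 GB → drive 1 (remaining 4 GB)
2 GB → drive 1 (remaining 2 GB)
2 GB → drive 1 (remaining 0 GB)
3 GB → drive 2 (remaining 5 GB)
3 GB → drive 2 (remaining 2 GB)
2 GB → drive 2 (remaining 0 GB)
3 GB → drive 3 (remaining 5 GB)
3 GB → drive 3 (remaining 2 GB)
3 drives × 8 GB = 24 GB; used 22 GB; unused 2 GB.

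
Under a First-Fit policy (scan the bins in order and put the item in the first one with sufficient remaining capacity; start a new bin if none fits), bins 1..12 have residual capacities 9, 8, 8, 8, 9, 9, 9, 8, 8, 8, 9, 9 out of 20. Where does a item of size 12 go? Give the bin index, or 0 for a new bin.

0

No bin has ≥ 12 free, so a new bin is opened.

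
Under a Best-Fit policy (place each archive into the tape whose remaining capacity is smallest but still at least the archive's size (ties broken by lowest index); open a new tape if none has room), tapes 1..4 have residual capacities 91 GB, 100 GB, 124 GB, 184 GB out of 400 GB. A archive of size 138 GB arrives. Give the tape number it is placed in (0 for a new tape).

Tapes with room: tape 4 (184 GB).
Tightest fit is tape 4 with 184 GB free.

4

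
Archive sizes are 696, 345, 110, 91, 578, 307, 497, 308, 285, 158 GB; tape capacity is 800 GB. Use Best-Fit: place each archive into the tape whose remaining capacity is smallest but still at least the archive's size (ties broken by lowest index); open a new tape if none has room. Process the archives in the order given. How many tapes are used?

tape 1: place 696 GB, 104 GB left
tape 2: place 345 GB, 455 GB left
tape 2: place 110 GB, 345 GB left
tape 1: place 91 GB, 13 GB left
tape 3: place 578 GB, 222 GB left
tape 2: place 307 GB, 38 GB left
tape 4: place 497 GB, 303 GB left
tape 5: place 308 GB, 492 GB left
tape 4: place 285 GB, 18 GB left
tape 3: place 158 GB, 64 GB left
Final tapes: [696,91] [345,110,307] [578,158] [497,285] [308].

5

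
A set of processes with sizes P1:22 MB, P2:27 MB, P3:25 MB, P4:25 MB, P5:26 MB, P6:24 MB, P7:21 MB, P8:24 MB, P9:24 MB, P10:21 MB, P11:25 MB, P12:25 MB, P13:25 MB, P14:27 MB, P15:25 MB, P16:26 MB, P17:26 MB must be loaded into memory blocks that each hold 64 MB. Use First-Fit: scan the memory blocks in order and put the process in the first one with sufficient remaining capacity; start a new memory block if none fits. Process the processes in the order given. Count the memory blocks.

memory block 1: place P1 (22 MB), 42 MB left
memory block 1: place P2 (27 MB), 15 MB left
memory block 2: place P3 (25 MB), 39 MB left
memory block 2: place P4 (25 MB), 14 MB left
memory block 3: place P5 (26 MB), 38 MB left
memory block 3: place P6 (24 MB), 14 MB left
memory block 4: place P7 (21 MB), 43 MB left
memory block 4: place P8 (24 MB), 19 MB left
memory block 5: place P9 (24 MB), 40 MB left
memory block 5: place P10 (21 MB), 19 MB left
memory block 6: place P11 (25 MB), 39 MB left
memory block 6: place P12 (25 MB), 14 MB left
memory block 7: place P13 (25 MB), 39 MB left
memory block 7: place P14 (27 MB), 12 MB left
memory block 8: place P15 (25 MB), 39 MB left
memory block 8: place P16 (26 MB), 13 MB left
memory block 9: place P17 (26 MB), 38 MB left
Final memory blocks: [22,27] [25,25] [26,24] [21,24] [24,21] [25,25] [25,27] [25,26] [26].

9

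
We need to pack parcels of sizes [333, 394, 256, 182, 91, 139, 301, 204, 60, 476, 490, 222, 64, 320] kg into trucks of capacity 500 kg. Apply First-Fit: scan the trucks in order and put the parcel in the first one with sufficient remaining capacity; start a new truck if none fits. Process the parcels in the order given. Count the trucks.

truck 1: place 333 kg, 167 kg left
truck 2: place 394 kg, 106 kg left
truck 3: place 256 kg, 244 kg left
truck 3: place 182 kg, 62 kg left
truck 1: place 91 kg, 76 kg left
truck 4: place 139 kg, 361 kg left
truck 4: place 301 kg, 60 kg left
truck 5: place 204 kg, 296 kg left
truck 1: place 60 kg, 16 kg left
truck 6: place 476 kg, 24 kg left
truck 7: place 490 kg, 10 kg left
truck 5: place 222 kg, 74 kg left
truck 2: place 64 kg, 42 kg left
truck 8: place 320 kg, 180 kg left
Final trucks: [333,91,60] [394,64] [256,182] [139,301] [204,222] [476] [490] [320].

8 trucks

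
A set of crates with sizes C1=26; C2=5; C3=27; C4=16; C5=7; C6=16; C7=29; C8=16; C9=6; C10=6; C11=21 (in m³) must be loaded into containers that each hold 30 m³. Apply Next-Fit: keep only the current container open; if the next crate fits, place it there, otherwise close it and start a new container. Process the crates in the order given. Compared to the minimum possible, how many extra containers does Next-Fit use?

Next-Fit: [26] [5] [27] [16,7] [16] [29] [16,6,6] [21] → 8 containers.
7 crates exceed 15 m³ (half the capacity), and no two of those can share a container, so at least 7 containers are needed.
An optimal packing achieves that bound: [29] [27] [26] [21,7] [16,6,6] [16,5] [16] → 7 containers.
Excess: 8 − 7 = 1.

1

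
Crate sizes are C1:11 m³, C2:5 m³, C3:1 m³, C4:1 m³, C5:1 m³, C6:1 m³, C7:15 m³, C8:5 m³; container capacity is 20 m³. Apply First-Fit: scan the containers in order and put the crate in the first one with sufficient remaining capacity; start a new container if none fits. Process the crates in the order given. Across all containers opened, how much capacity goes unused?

0

container 1: place C1 (11 m³), 9 m³ left
container 1: place C2 (5 m³), 4 m³ left
container 1: place C3 (1 m³), 3 m³ left
container 1: place C4 (1 m³), 2 m³ left
container 1: place C5 (1 m³), 1 m³ left
container 1: place C6 (1 m³), 0 m³ left
container 2: place C7 (15 m³), 5 m³ left
container 2: place C8 (5 m³), 0 m³ left
2 containers × 20 m³ = 40 m³; used 40 m³; unused 0 m³.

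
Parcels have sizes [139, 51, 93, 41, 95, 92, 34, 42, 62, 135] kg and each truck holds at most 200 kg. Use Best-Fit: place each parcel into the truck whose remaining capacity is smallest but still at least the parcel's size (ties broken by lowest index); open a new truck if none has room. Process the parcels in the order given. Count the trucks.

5

truck 1: place 139 kg, 61 kg left
truck 1: place 51 kg, 10 kg left
truck 2: place 93 kg, 107 kg left
truck 2: place 41 kg, 66 kg left
truck 3: place 95 kg, 105 kg left
truck 3: place 92 kg, 13 kg left
truck 2: place 34 kg, 32 kg left
truck 4: place 42 kg, 158 kg left
truck 4: place 62 kg, 96 kg left
truck 5: place 135 kg, 65 kg left
Final trucks: [139,51] [93,41,34] [95,92] [42,62] [135].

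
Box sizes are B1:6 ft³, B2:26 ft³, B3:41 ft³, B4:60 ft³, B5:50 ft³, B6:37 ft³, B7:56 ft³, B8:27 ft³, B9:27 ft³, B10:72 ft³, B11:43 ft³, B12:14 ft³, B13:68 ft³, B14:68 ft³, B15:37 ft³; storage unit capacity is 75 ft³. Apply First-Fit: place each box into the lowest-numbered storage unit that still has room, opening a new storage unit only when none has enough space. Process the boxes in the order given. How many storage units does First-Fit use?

10 storage units

storage unit 1: place B1 (6 ft³), 69 ft³ left
storage unit 1: place B2 (26 ft³), 43 ft³ left
storage unit 1: place B3 (41 ft³), 2 ft³ left
storage unit 2: place B4 (60 ft³), 15 ft³ left
storage unit 3: place B5 (50 ft³), 25 ft³ left
storage unit 4: place B6 (37 ft³), 38 ft³ left
storage unit 5: place B7 (56 ft³), 19 ft³ left
storage unit 4: place B8 (27 ft³), 11 ft³ left
storage unit 6: place B9 (27 ft³), 48 ft³ left
storage unit 7: place B10 (72 ft³), 3 ft³ left
storage unit 6: place B11 (43 ft³), 5 ft³ left
storage unit 2: place B12 (14 ft³), 1 ft³ left
storage unit 8: place B13 (68 ft³), 7 ft³ left
storage unit 9: place B14 (68 ft³), 7 ft³ left
storage unit 10: place B15 (37 ft³), 38 ft³ left
Final storage units: [6,26,41] [60,14] [50] [37,27] [56] [27,43] [72] [68] [68] [37].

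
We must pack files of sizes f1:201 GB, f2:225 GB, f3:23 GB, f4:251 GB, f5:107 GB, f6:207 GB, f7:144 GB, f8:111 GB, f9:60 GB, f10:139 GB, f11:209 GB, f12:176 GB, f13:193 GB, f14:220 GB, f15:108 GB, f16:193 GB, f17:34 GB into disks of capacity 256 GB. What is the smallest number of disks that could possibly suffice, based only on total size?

11 disks

Total size = 201 + 225 + 23 + 251 + 107 + 207 + 144 + 111 + 60 + 139 + 209 + 176 + 193 + 220 + 108 + 193 + 34 = 2601 GB.
⌈2601 / 256⌉ = 11.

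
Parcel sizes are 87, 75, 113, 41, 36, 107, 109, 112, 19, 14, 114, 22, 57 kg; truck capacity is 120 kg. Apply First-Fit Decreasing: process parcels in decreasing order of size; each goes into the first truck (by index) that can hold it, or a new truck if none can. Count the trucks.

9

Sorted descending: 114, 113, 112, 109, 107, 87, 75, 57, 41, 36, 22, 19, 14.
truck 1: place 114 kg, 6 kg left
truck 2: place 113 kg, 7 kg left
truck 3: place 112 kg, 8 kg left
truck 4: place 109 kg, 11 kg left
truck 5: place 107 kg, 13 kg left
truck 6: place 87 kg, 33 kg left
truck 7: place 75 kg, 45 kg left
truck 8: place 57 kg, 63 kg left
truck 7: place 41 kg, 4 kg left
truck 8: place 36 kg, 27 kg left
truck 6: place 22 kg, 11 kg left
truck 8: place 19 kg, 8 kg left
truck 9: place 14 kg, 106 kg left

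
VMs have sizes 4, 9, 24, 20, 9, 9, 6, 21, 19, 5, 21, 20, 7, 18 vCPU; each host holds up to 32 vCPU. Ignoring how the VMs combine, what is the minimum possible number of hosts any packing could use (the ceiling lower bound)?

Total size = 4 + 9 + 24 + 20 + 9 + 9 + 6 + 21 + 19 + 5 + 21 + 20 + 7 + 18 = 192 vCPU.
⌈192 / 32⌉ = 6.

6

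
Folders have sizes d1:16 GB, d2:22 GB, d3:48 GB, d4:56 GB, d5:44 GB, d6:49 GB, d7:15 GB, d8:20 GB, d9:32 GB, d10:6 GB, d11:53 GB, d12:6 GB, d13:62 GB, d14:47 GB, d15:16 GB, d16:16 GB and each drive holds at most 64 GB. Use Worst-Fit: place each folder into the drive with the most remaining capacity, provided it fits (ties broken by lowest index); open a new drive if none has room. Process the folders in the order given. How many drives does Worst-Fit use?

Put d1 (16 GB) in drive 1; 48 GB remain.
Put d2 (22 GB) in drive 1; 26 GB remain.
Put d3 (48 GB) in drive 2; 16 GB remain.
Put d4 (56 GB) in drive 3; 8 GB remain.
Put d5 (44 GB) in drive 4; 20 GB remain.
Put d6 (49 GB) in drive 5; 15 GB remain.
Put d7 (15 GB) in drive 1; 11 GB remain.
Put d8 (20 GB) in drive 4; 0 GB remain.
Put d9 (32 GB) in drive 6; 32 GB remain.
Put d10 (6 GB) in drive 6; 26 GB remain.
Put d11 (53 GB) in drive 7; 11 GB remain.
Put d12 (6 GB) in drive 6; 20 GB remain.
Put d13 (62 GB) in drive 8; 2 GB remain.
Put d14 (47 GB) in drive 9; 17 GB remain.
Put d15 (16 GB) in drive 6; 4 GB remain.
Put d16 (16 GB) in drive 9; 1 GB remain.
Final drives: [16,22,15] [48] [56] [44,20] [49] [32,6,6,16] [53] [62] [47,16].

9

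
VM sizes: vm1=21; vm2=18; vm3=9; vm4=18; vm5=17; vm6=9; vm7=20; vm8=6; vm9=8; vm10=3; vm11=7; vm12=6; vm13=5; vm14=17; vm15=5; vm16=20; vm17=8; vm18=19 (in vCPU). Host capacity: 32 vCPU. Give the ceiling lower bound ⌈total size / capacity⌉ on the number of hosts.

Total size = 21 + 18 + 9 + 18 + 17 + 9 + 20 + 6 + 8 + 3 + 7 + 6 + 5 + 17 + 5 + 20 + 8 + 19 = 216 vCPU.
⌈216 / 32⌉ = 7.

7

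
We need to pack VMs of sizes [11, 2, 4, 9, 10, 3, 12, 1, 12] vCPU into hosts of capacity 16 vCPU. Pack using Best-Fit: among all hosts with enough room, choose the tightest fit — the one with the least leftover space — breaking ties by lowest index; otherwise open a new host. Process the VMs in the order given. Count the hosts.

5 hosts

Put 11 vCPU in host 1; 5 vCPU remain.
Put 2 vCPU in host 1; 3 vCPU remain.
Put 4 vCPU in host 2; 12 vCPU remain.
Put 9 vCPU in host 2; 3 vCPU remain.
Put 10 vCPU in host 3; 6 vCPU remain.
Put 3 vCPU in host 1; 0 vCPU remain.
Put 12 vCPU in host 4; 4 vCPU remain.
Put 1 vCPU in host 2; 2 vCPU remain.
Put 12 vCPU in host 5; 4 vCPU remain.
Final hosts: [11,2,3] [4,9,1] [10] [12] [12].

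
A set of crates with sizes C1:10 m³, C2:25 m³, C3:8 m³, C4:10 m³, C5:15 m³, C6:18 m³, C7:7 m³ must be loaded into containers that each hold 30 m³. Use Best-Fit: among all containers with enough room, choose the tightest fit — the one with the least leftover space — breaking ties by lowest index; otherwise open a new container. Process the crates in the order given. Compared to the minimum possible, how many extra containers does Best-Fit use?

Best-Fit: [10,8,10] [25] [15] [18,7] → 4 containers.
Total size 93 m³; any packing needs at least ⌈93/30⌉ = 4 containers.
So 4 is already optimal.

0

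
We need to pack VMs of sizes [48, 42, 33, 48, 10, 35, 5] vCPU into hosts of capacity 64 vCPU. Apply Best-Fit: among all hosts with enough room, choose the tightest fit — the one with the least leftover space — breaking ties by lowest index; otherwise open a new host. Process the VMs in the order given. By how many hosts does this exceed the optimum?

0

Best-Fit: [48,10,5] [42] [33] [48] [35] → 5 hosts.
5 VMs exceed 32 vCPU (half the capacity), and no two of those can share a host, so at least 5 hosts are needed.
So 5 is already optimal.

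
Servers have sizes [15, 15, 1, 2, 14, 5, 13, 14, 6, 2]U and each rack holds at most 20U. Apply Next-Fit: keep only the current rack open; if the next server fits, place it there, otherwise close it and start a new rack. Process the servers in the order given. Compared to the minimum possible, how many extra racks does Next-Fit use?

Next-Fit: [15] [15,1,2] [14,5] [13] [14,6] [2] → 6 racks.
Total size 87U; any packing needs at least ⌈87/20⌉ = 5 racks.
An optimal packing achieves that bound: [15,5] [15,2,2,1] [14,6] [14] [13] → 5 racks.
Excess: 6 − 5 = 1.

1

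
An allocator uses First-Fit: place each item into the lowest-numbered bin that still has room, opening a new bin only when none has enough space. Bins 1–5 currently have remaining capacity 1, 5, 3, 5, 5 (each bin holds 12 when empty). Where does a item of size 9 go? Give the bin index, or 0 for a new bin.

No bin has ≥ 9 free, so a new bin is opened.

0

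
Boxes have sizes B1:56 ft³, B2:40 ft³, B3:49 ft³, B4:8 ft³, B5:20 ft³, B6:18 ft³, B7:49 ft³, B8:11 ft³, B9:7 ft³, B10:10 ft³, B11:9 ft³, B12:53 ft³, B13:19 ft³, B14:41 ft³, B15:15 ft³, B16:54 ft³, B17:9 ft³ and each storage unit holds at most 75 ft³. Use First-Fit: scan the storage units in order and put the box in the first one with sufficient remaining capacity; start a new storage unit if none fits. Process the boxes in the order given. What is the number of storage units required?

7

B1 (56 ft³) → storage unit 1 (remaining 19 ft³)
B2 (40 ft³) → storage unit 2 (remaining 35 ft³)
B3 (49 ft³) → storage unit 3 (remaining 26 ft³)
B4 (8 ft³) → storage unit 1 (remaining 11 ft³)
B5 (20 ft³) → storage unit 2 (remaining 15 ft³)
B6 (18 ft³) → storage unit 3 (remaining 8 ft³)
B7 (49 ft³) → storage unit 4 (remaining 26 ft³)
B8 (11 ft³) → storage unit 1 (remaining 0 ft³)
B9 (7 ft³) → storage unit 2 (remaining 8 ft³)
B10 (10 ft³) → storage unit 4 (remaining 16 ft³)
B11 (9 ft³) → storage unit 4 (remaining 7 ft³)
B12 (53 ft³) → storage unit 5 (remaining 22 ft³)
B13 (19 ft³) → storage unit 5 (remaining 3 ft³)
B14 (41 ft³) → storage unit 6 (remaining 34 ft³)
B15 (15 ft³) → storage unit 6 (remaining 19 ft³)
B16 (54 ft³) → storage unit 7 (remaining 21 ft³)
B17 (9 ft³) → storage unit 6 (remaining 10 ft³)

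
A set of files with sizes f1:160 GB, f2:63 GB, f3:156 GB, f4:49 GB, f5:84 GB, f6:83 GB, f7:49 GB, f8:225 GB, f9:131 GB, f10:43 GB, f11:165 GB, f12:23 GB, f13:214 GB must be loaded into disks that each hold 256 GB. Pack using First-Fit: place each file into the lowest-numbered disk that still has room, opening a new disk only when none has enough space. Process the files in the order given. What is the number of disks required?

7

Put f1 (160 GB) in disk 1; 96 GB remain.
Put f2 (63 GB) in disk 1; 33 GB remain.
Put f3 (156 GB) in disk 2; 100 GB remain.
Put f4 (49 GB) in disk 2; 51 GB remain.
Put f5 (84 GB) in disk 3; 172 GB remain.
Put f6 (83 GB) in disk 3; 89 GB remain.
Put f7 (49 GB) in disk 2; 2 GB remain.
Put f8 (225 GB) in disk 4; 31 GB remain.
Put f9 (131 GB) in disk 5; 125 GB remain.
Put f10 (43 GB) in disk 3; 46 GB remain.
Put f11 (165 GB) in disk 6; 91 GB remain.
Put f12 (23 GB) in disk 1; 10 GB remain.
Put f13 (214 GB) in disk 7; 42 GB remain.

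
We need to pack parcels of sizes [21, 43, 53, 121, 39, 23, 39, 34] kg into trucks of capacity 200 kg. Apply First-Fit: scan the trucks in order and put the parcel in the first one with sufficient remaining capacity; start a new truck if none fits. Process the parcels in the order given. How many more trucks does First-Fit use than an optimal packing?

0

First-Fit: [21,43,53,39,23] [121,39,34] → 2 trucks.
Total size 373 kg; any packing needs at least ⌈373/200⌉ = 2 trucks.
So 2 is already optimal.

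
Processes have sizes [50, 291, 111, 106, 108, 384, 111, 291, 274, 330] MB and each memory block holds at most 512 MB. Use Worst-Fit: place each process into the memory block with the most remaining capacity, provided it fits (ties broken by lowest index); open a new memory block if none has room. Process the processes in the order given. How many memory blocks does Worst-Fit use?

Put 50 MB in memory block 1; 462 MB remain.
Put 291 MB in memory block 1; 171 MB remain.
Put 111 MB in memory block 1; 60 MB remain.
Put 106 MB in memory block 2; 406 MB remain.
Put 108 MB in memory block 2; 298 MB remain.
Put 384 MB in memory block 3; 128 MB remain.
Put 111 MB in memory block 2; 187 MB remain.
Put 291 MB in memory block 4; 221 MB remain.
Put 274 MB in memory block 5; 238 MB remain.
Put 330 MB in memory block 6; 182 MB remain.
Final memory blocks: [50,291,111] [106,108,111] [384] [291] [274] [330].

6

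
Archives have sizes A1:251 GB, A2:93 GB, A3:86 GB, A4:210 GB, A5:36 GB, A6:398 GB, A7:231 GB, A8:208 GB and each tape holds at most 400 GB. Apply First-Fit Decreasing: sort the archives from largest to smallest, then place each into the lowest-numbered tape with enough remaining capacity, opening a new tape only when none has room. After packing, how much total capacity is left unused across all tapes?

487

Sorted descending: 398, 251, 231, 210, 208, 93, 86, 36.
398 GB → tape 1 (remaining 2 GB)
251 GB → tape 2 (remaining 149 GB)
231 GB → tape 3 (remaining 169 GB)
210 GB → tape 4 (remaining 190 GB)
208 GB → tape 5 (remaining 192 GB)
93 GB → tape 2 (remaining 56 GB)
86 GB → tape 3 (remaining 83 GB)
36 GB → tape 2 (remaining 20 GB)
5 tapes × 400 GB = 2000 GB; used 1513 GB; unused 487 GB.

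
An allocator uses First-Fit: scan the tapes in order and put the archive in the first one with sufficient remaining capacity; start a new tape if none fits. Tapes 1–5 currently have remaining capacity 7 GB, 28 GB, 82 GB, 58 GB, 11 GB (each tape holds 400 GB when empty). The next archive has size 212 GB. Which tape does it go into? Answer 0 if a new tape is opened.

No tape has ≥ 212 GB free, so a new tape is opened.

0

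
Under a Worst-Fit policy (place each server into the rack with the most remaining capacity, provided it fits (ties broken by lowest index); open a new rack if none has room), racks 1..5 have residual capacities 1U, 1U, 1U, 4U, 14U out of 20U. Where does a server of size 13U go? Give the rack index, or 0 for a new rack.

Racks with room: rack 5 (14U).
Most room is rack 5 with 14U free.

5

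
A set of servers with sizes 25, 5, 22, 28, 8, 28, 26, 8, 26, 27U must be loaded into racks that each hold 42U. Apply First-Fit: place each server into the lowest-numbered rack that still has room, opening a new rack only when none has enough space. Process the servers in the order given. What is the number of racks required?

7 racks

25U → rack 1 (remaining 17U)
5U → rack 1 (remaining 12U)
22U → rack 2 (remaining 20U)
28U → rack 3 (remaining 14U)
8U → rack 1 (remaining 4U)
28U → rack 4 (remaining 14U)
26U → rack 5 (remaining 16U)
8U → rack 2 (remaining 12U)
26U → rack 6 (remaining 16U)
27U → rack 7 (remaining 15U)
Final racks: [25,5,8] [22,8] [28] [28] [26] [26] [27].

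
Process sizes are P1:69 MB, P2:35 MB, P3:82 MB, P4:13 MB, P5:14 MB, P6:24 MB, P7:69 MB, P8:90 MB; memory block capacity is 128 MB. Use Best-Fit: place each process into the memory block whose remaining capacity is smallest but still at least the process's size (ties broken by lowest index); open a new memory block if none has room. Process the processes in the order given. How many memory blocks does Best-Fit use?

4

Put P1 (69 MB) in memory block 1; 59 MB remain.
Put P2 (35 MB) in memory block 1; 24 MB remain.
Put P3 (82 MB) in memory block 2; 46 MB remain.
Put P4 (13 MB) in memory block 1; 11 MB remain.
Put P5 (14 MB) in memory block 2; 32 MB remain.
Put P6 (24 MB) in memory block 2; 8 MB remain.
Put P7 (69 MB) in memory block 3; 59 MB remain.
Put P8 (90 MB) in memory block 4; 38 MB remain.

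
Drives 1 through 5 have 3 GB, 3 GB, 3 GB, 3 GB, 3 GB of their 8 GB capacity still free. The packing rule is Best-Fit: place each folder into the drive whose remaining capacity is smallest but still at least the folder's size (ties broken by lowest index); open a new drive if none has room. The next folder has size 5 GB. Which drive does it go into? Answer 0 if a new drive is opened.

No drive has ≥ 5 GB free, so a new drive is opened.

0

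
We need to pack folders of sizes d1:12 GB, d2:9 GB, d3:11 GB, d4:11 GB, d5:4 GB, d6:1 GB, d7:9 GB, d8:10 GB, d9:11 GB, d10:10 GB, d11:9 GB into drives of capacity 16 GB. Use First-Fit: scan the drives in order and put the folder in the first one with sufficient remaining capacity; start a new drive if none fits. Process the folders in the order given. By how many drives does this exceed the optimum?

0

First-Fit: [12,4] [9,1] [11] [11] [9] [10] [11] [10] [9] → 9 drives.
9 folders exceed 8 GB (half the capacity), and no two of those can share a drive, so at least 9 drives are needed.
So 9 is already optimal.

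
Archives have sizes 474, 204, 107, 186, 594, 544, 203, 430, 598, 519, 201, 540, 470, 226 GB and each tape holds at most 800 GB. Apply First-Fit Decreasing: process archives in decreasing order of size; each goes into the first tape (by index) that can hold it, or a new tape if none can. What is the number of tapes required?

Sorted descending: 598, 594, 544, 540, 519, 474, 470, 430, 226, 204, 203, 201, 186, 107.
tape 1: place 598 GB, 202 GB left
tape 2: place 594 GB, 206 GB left
tape 3: place 544 GB, 256 GB left
tape 4: place 540 GB, 260 GB left
tape 5: place 519 GB, 281 GB left
tape 6: place 474 GB, 326 GB left
tape 7: place 470 GB, 330 GB left
tape 8: place 430 GB, 370 GB left
tape 3: place 226 GB, 30 GB left
tape 2: place 204 GB, 2 GB left
tape 4: place 203 GB, 57 GB left
tape 1: place 201 GB, 1 GB left
tape 5: place 186 GB, 95 GB left
tape 6: place 107 GB, 219 GB left
Final tapes: [598,201] [594,204] [544,226] [540,203] [519,186] [474,107] [470] [430].

8 tapes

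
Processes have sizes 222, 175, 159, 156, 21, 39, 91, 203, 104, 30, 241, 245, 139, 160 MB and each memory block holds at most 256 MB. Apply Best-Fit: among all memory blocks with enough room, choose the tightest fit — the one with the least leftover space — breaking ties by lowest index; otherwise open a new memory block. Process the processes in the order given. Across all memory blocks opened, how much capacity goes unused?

Put 222 MB in memory block 1; 34 MB remain.
Put 175 MB in memory block 2; 81 MB remain.
Put 159 MB in memory block 3; 97 MB remain.
Put 156 MB in memory block 4; 100 MB remain.
Put 21 MB in memory block 1; 13 MB remain.
Put 39 MB in memory block 2; 42 MB remain.
Put 91 MB in memory block 3; 6 MB remain.
Put 203 MB in memory block 5; 53 MB remain.
Put 104 MB in memory block 6; 152 MB remain.
Put 30 MB in memory block 2; 12 MB remain.
Put 241 MB in memory block 7; 15 MB remain.
Put 245 MB in memory block 8; 11 MB remain.
Put 139 MB in memory block 6; 13 MB remain.
Put 160 MB in memory block 9; 96 MB remain.
9 memory blocks × 256 MB = 2304 MB; used 1985 MB; unused 319 MB.

319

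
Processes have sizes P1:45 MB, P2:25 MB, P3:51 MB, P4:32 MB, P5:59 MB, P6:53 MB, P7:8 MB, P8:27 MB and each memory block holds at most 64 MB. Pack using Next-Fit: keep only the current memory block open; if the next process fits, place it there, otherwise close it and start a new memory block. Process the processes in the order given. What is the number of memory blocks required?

memory block 1: place P1 (45 MB), 19 MB left
memory block 2: place P2 (25 MB), 39 MB left
memory block 3: place P3 (51 MB), 13 MB left
memory block 4: place P4 (32 MB), 32 MB left
memory block 5: place P5 (59 MB), 5 MB left
memory block 6: place P6 (53 MB), 11 MB left
memory block 6: place P7 (8 MB), 3 MB left
memory block 7: place P8 (27 MB), 37 MB left
Final memory blocks: [45] [25] [51] [32] [59] [53,8] [27].

7 memory blocks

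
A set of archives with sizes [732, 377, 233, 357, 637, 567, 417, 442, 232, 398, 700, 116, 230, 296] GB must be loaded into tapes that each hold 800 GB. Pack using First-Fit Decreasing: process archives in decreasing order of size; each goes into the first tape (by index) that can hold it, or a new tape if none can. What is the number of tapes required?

8

Sorted descending: 732, 700, 637, 567, 442, 417, 398, 377, 357, 296, 233, 232, 230, 116.
732 GB → tape 1 (remaining 68 GB)
700 GB → tape 2 (remaining 100 GB)
637 GB → tape 3 (remaining 163 GB)
567 GB → tape 4 (remaining 233 GB)
442 GB → tape 5 (remaining 358 GB)
417 GB → tape 6 (remaining 383 GB)
398 GB → tape 7 (remaining 402 GB)
377 GB → tape 6 (remaining 6 GB)
357 GB → tape 5 (remaining 1 GB)
296 GB → tape 7 (remaining 106 GB)
233 GB → tape 4 (remaining 0 GB)
232 GB → tape 8 (remaining 568 GB)
230 GB → tape 8 (remaining 338 GB)
116 GB → tape 3 (remaining 47 GB)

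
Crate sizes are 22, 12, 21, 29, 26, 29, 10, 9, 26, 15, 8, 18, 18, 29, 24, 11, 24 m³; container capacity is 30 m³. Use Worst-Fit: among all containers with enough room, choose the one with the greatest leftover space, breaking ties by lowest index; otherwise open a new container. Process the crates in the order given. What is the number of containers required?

22 m³ → container 1 (remaining 8 m³)
12 m³ → container 2 (remaining 18 m³)
21 m³ → container 3 (remaining 9 m³)
29 m³ → container 4 (remaining 1 m³)
26 m³ → container 5 (remaining 4 m³)
29 m³ → container 6 (remaining 1 m³)
10 m³ → container 2 (remaining 8 m³)
9 m³ → container 3 (remaining 0 m³)
26 m³ → container 7 (remaining 4 m³)
15 m³ → container 8 (remaining 15 m³)
8 m³ → container 8 (remaining 7 m³)
18 m³ → container 9 (remaining 12 m³)
18 m³ → container 10 (remaining 12 m³)
29 m³ → container 11 (remaining 1 m³)
24 m³ → container 12 (remaining 6 m³)
11 m³ → container 9 (remaining 1 m³)
24 m³ → container 13 (remaining 6 m³)
Final containers: [22] [12,10] [21,9] [29] [26] [29] [26] [15,8] [18,11] [18] [29] [24] [24].

13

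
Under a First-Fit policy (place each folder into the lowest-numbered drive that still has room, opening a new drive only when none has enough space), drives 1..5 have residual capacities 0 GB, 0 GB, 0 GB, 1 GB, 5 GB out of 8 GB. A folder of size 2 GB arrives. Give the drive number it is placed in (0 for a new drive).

5

Drives with room: drive 5 (5 GB).
The first with room is drive 5.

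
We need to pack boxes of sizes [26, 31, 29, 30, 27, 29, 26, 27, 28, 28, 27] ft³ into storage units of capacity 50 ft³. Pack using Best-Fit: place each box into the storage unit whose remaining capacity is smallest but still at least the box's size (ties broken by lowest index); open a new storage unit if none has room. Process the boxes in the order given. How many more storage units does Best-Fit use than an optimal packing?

0

Best-Fit: [26] [31] [29] [30] [27] [29] [26] [27] [28] [28] [27] → 11 storage units.
11 boxes exceed 25 ft³ (half the capacity), and no two of those can share a storage unit, so at least 11 storage units are needed.
So 11 is already optimal.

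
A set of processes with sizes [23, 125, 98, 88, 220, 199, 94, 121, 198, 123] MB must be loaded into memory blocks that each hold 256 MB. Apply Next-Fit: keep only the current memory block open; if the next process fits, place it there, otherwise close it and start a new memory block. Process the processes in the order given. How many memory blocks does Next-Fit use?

23 MB → memory block 1 (remaining 233 MB)
125 MB → memory block 1 (remaining 108 MB)
98 MB → memory block 1 (remaining 10 MB)
88 MB → memory block 2 (remaining 168 MB)
220 MB → memory block 3 (remaining 36 MB)
199 MB → memory block 4 (remaining 57 MB)
94 MB → memory block 5 (remaining 162 MB)
121 MB → memory block 5 (remaining 41 MB)
198 MB → memory block 6 (remaining 58 MB)
123 MB → memory block 7 (remaining 133 MB)

7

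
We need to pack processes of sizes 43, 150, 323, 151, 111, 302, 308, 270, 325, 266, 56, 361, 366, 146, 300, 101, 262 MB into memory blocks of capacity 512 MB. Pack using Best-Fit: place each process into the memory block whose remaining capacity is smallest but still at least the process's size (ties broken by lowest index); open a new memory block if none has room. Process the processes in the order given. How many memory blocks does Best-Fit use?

11

memory block 1: place 43 MB, 469 MB left
memory block 1: place 150 MB, 319 MB left
memory block 2: place 323 MB, 189 MB left
memory block 2: place 151 MB, 38 MB left
memory block 1: place 111 MB, 208 MB left
memory block 3: place 302 MB, 210 MB left
memory block 4: place 308 MB, 204 MB left
memory block 5: place 270 MB, 242 MB left
memory block 6: place 325 MB, 187 MB left
memory block 7: place 266 MB, 246 MB left
memory block 6: place 56 MB, 131 MB left
memory block 8: place 361 MB, 151 MB left
memory block 9: place 366 MB, 146 MB left
memory block 9: place 146 MB, 0 MB left
memory block 10: place 300 MB, 212 MB left
memory block 6: place 101 MB, 30 MB left
memory block 11: place 262 MB, 250 MB left
Final memory blocks: [43,150,111] [323,151] [302] [308] [270] [325,56,101] [266] [361] [366,146] [300] [262].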